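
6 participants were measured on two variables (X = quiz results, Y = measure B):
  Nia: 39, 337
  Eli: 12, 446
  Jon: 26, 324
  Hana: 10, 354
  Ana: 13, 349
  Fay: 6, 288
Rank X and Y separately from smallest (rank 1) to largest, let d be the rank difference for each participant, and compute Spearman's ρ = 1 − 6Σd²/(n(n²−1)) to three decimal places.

Ranks of variable 1: 6, 3, 5, 2, 4, 1
Ranks of variable 2: 3, 6, 2, 5, 4, 1
d = r₁ − r₂: 3, -3, 3, -3, 0, 0
d²: 9, 9, 9, 9, 0, 0; Σd² = 36
ρ = 1 − 6·36/(6·35) = 1 − 216/210 = -0.029

-0.029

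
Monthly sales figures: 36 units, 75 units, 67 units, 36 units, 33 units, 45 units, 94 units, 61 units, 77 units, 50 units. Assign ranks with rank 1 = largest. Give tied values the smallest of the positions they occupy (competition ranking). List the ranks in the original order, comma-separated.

8, 3, 4, 8, 10, 7, 1, 5, 2, 6

Sorted (descending): 94, 77, 75, 67, 61, 50, 45, 36, 36, 33
The 2 values of 36 occupy positions 8–9 → each gets rank 8.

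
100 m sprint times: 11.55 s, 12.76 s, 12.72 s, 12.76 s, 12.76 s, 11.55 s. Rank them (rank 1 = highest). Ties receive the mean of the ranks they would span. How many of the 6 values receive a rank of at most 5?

4

Sorted (descending): 12.76, 12.76, 12.76, 12.72, 11.55, 11.55
The 3 values of 12.76 occupy positions 1–3 → average rank 2.
The 2 values of 11.55 occupy positions 5–6 → average rank (5+6)/2 = 5.5.
Ranks ≤ 5: {2, 2, 2, 4} → 4 values.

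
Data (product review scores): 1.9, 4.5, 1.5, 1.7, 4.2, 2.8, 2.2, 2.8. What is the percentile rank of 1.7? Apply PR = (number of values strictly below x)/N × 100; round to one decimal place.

N = 8.
Strictly below 1.7: 1. Equal to 1.7: 1.
PR = 1/8 × 100 = 12.5

12.5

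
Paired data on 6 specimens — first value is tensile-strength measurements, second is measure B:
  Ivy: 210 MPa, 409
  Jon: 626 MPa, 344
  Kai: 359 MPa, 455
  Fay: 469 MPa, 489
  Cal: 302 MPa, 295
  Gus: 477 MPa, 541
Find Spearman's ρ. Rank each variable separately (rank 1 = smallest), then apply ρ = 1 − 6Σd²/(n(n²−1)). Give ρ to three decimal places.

0.314

Ranks of variable 1: 1, 6, 3, 4, 2, 5
Ranks of variable 2: 3, 2, 4, 5, 1, 6
d = r₁ − r₂: -2, 4, -1, -1, 1, -1
d²: 4, 16, 1, 1, 1, 1; Σd² = 24
ρ = 1 − 6·24/(6·35) = 1 − 144/210 = 0.314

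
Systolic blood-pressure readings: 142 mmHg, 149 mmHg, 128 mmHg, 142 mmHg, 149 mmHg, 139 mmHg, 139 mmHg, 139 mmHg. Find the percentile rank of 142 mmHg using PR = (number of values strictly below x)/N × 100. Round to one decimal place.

N = 8.
Strictly below 142: 4. Equal to 142: 2.
PR = 4/8 × 100 = 50.0

50.0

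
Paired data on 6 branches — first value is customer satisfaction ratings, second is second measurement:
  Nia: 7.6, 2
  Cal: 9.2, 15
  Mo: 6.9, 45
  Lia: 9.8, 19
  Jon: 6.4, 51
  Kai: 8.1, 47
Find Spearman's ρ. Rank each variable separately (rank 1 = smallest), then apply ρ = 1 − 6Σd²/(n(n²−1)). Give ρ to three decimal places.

Ranks of variable 1: 3, 5, 2, 6, 1, 4
Ranks of variable 2: 1, 2, 4, 3, 6, 5
d = r₁ − r₂: 2, 3, -2, 3, -5, -1
d²: 4, 9, 4, 9, 25, 1; Σd² = 52
ρ = 1 − 6·52/(6·35) = 1 − 312/210 = -0.486

-0.486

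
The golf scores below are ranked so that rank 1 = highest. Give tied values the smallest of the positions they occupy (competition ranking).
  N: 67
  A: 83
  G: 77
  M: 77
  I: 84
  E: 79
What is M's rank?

Sorted (descending): 84, 83, 79, 77, 77, 67
The 2 values of 77 occupy positions 4–5 → each gets rank 4.
M has value 77 → rank 4.

4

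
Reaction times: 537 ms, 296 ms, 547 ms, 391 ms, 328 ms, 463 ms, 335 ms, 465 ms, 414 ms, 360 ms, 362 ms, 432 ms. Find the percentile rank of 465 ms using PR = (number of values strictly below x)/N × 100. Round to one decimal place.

N = 12.
Strictly below 465: 9. Equal to 465: 1.
PR = 9/12 × 100 = 75.0

75.0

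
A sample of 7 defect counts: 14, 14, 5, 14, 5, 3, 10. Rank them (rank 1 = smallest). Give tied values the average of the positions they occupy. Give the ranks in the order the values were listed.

6, 6, 2.5, 6, 2.5, 1, 4

Sorted (ascending): 3, 5, 5, 10, 14, 14, 14
The 2 values of 5 occupy positions 2–3 → average rank (2+3)/2 = 2.5.
The 3 values of 14 occupy positions 5–7 → average rank 6.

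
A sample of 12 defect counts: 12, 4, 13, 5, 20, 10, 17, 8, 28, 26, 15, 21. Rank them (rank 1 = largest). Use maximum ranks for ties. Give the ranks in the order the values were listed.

8, 12, 7, 11, 4, 9, 5, 10, 1, 2, 6, 3

Sorted (descending): 28, 26, 21, 20, 17, 15, 13, 12, 10, 8, 5, 4
No ties — each value takes its position as its rank.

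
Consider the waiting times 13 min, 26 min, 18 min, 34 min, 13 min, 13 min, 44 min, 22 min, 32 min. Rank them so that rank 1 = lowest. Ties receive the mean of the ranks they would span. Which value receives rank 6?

Sorted (ascending): 13, 13, 13, 18, 22, 26, 32, 34, 44
The 3 values of 13 occupy positions 1–3 → average rank 2.
Rank 6 → value 26.

26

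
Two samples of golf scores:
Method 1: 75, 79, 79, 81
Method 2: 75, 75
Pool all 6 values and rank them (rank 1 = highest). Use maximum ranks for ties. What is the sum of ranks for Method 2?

Sorted (descending): 81, 79, 79, 75, 75, 75
The 2 values of 79 occupy positions 2–3 → each gets rank 3.
The 3 values of 75 occupy positions 4–6 → each gets rank 6.
Method 2 values → pooled ranks: 75→6, 75→6
Rank sum = 6 + 6 = 12

12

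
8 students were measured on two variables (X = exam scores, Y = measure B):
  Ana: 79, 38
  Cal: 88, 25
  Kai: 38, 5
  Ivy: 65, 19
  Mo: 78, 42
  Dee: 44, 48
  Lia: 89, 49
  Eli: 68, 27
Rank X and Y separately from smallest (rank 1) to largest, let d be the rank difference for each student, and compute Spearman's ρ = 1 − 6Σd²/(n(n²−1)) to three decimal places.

Ranks of variable 1: 6, 7, 1, 3, 5, 2, 8, 4
Ranks of variable 2: 5, 3, 1, 2, 6, 7, 8, 4
d = r₁ − r₂: 1, 4, 0, 1, -1, -5, 0, 0
d²: 1, 16, 0, 1, 1, 25, 0, 0; Σd² = 44
ρ = 1 − 6·44/(8·63) = 1 − 264/504 = 0.476

0.476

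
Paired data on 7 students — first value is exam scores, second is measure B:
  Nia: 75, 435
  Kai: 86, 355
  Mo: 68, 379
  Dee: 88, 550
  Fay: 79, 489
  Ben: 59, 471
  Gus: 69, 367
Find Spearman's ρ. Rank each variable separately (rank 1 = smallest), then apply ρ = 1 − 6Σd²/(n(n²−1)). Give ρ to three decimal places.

0.214

Ranks of variable 1: 4, 6, 2, 7, 5, 1, 3
Ranks of variable 2: 4, 1, 3, 7, 6, 5, 2
d = r₁ − r₂: 0, 5, -1, 0, -1, -4, 1
d²: 0, 25, 1, 0, 1, 16, 1; Σd² = 44
ρ = 1 − 6·44/(7·48) = 1 − 264/336 = 0.214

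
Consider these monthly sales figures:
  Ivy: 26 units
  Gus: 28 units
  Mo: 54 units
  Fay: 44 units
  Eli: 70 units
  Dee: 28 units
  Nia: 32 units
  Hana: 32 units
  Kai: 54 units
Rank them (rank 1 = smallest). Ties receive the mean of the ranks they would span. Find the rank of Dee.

Sorted (ascending): 26, 28, 28, 32, 32, 44, 54, 54, 70
The 2 values of 28 occupy positions 2–3 → average rank (2+3)/2 = 2.5.
The 2 values of 32 occupy positions 4–5 → average rank (4+5)/2 = 4.5.
The 2 values of 54 occupy positions 7–8 → average rank (7+8)/2 = 7.5.
Dee has value 28 units → rank 2.5.

2.5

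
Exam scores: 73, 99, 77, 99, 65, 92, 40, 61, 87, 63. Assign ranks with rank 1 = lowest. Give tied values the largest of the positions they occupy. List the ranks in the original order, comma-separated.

Sorted (ascending): 40, 61, 63, 65, 73, 77, 87, 92, 99, 99
The 2 values of 99 occupy positions 9–10 → each gets rank 10.

5, 10, 6, 10, 4, 8, 1, 2, 7, 3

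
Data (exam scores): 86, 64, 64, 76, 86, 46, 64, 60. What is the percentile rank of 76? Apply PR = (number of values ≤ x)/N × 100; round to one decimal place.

75.0

N = 8.
Strictly below 76: 5. Equal to 76: 1.
PR = 6/8 × 100 = 75.0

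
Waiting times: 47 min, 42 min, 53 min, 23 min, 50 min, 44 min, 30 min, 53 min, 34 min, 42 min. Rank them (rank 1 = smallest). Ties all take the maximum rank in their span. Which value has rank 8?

50

Sorted (ascending): 23, 30, 34, 42, 42, 44, 47, 50, 53, 53
The 2 values of 42 occupy positions 4–5 → each gets rank 5.
The 2 values of 53 occupy positions 9–10 → each gets rank 10.
Rank 8 → value 50.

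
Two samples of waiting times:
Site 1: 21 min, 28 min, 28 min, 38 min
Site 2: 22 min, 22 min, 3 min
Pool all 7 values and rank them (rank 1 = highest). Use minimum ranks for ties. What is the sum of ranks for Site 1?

Sorted (descending): 38, 28, 28, 22, 22, 21, 3
The 2 values of 28 occupy positions 2–3 → each gets rank 2.
The 2 values of 22 occupy positions 4–5 → each gets rank 4.
Site 1 values → pooled ranks: 21→6, 28→2, 28→2, 38→1
Rank sum = 6 + 2 + 2 + 1 = 11

11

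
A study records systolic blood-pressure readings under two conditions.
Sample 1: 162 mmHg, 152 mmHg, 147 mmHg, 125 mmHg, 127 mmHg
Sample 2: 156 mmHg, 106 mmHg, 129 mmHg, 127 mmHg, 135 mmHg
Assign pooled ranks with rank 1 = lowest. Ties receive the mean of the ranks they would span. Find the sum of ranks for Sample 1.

30.5

Sorted (ascending): 106, 125, 127, 127, 129, 135, 147, 152, 156, 162
The 2 values of 127 occupy positions 3–4 → average rank (3+4)/2 = 3.5.
Sample 1 values → pooled ranks: 162→10, 152→8, 147→7, 125→2, 127→3.5
Rank sum = 10 + 8 + 7 + 2 + 3.5 = 30.5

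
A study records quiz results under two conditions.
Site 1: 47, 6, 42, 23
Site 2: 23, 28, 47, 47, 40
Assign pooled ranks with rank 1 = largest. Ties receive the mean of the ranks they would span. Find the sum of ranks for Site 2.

22.5

Sorted (descending): 47, 47, 47, 42, 40, 28, 23, 23, 6
The 3 values of 47 occupy positions 1–3 → average rank 2.
The 2 values of 23 occupy positions 7–8 → average rank (7+8)/2 = 7.5.
Site 2 values → pooled ranks: 23→7.5, 28→6, 47→2, 47→2, 40→5
Rank sum = 7.5 + 6 + 2 + 2 + 5 = 22.5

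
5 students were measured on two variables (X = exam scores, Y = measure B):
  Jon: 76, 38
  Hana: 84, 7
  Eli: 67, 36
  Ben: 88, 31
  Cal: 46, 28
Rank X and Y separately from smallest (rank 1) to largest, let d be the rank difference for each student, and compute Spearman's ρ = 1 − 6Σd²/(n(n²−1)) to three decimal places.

Ranks of variable 1: 3, 4, 2, 5, 1
Ranks of variable 2: 5, 1, 4, 3, 2
d = r₁ − r₂: -2, 3, -2, 2, -1
d²: 4, 9, 4, 4, 1; Σd² = 22
ρ = 1 − 6·22/(5·24) = 1 − 132/120 = -0.100

-0.100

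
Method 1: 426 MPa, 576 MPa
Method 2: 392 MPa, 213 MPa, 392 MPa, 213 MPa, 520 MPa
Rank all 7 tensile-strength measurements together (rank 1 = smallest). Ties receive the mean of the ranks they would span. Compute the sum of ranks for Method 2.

Sorted (ascending): 213, 213, 392, 392, 426, 520, 576
The 2 values of 213 occupy positions 1–2 → average rank (1+2)/2 = 1.5.
The 2 values of 392 occupy positions 3–4 → average rank (3+4)/2 = 3.5.
Method 2 values → pooled ranks: 392→3.5, 213→1.5, 392→3.5, 213→1.5, 520→6
Rank sum = 3.5 + 1.5 + 3.5 + 1.5 + 6 = 16

16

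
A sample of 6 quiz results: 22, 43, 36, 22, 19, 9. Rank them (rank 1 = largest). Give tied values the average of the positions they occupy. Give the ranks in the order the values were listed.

Sorted (descending): 43, 36, 22, 22, 19, 9
The 2 values of 22 occupy positions 3–4 → average rank (3+4)/2 = 3.5.

3.5, 1, 2, 3.5, 5, 6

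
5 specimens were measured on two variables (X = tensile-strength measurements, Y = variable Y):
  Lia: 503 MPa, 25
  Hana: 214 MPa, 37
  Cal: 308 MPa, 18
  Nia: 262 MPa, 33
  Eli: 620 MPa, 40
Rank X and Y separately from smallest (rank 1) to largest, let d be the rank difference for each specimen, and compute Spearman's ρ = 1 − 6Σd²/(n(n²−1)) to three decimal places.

Ranks of variable 1: 4, 1, 3, 2, 5
Ranks of variable 2: 2, 4, 1, 3, 5
d = r₁ − r₂: 2, -3, 2, -1, 0
d²: 4, 9, 4, 1, 0; Σd² = 18
ρ = 1 − 6·18/(5·24) = 1 − 108/120 = 0.100

0.100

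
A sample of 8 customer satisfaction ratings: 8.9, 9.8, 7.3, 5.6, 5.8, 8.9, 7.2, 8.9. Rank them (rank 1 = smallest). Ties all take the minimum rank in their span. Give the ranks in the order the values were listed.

Sorted (ascending): 5.6, 5.8, 7.2, 7.3, 8.9, 8.9, 8.9, 9.8
The 3 values of 8.9 occupy positions 5–7 → each gets rank 5.

5, 8, 4, 1, 2, 5, 3, 5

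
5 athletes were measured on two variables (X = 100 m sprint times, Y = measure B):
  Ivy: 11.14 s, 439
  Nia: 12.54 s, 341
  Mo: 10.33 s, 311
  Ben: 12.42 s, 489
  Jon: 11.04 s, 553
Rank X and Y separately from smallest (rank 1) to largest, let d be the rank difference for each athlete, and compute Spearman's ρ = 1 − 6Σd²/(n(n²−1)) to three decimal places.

Ranks of variable 1: 3, 5, 1, 4, 2
Ranks of variable 2: 3, 2, 1, 4, 5
d = r₁ − r₂: 0, 3, 0, 0, -3
d²: 0, 9, 0, 0, 9; Σd² = 18
ρ = 1 − 6·18/(5·24) = 1 − 108/120 = 0.100

0.100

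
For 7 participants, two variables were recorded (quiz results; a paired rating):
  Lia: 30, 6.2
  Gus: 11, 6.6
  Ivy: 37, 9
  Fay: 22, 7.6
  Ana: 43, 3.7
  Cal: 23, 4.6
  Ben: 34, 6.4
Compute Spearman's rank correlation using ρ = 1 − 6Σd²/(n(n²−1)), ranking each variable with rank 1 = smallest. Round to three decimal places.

Ranks of variable 1: 4, 1, 6, 2, 7, 3, 5
Ranks of variable 2: 3, 5, 7, 6, 1, 2, 4
d = r₁ − r₂: 1, -4, -1, -4, 6, 1, 1
d²: 1, 16, 1, 16, 36, 1, 1; Σd² = 72
ρ = 1 − 6·72/(7·48) = 1 − 432/336 = -0.286

-0.286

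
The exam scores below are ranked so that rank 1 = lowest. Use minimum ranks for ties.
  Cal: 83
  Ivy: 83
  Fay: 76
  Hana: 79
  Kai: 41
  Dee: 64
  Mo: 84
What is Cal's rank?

Sorted (ascending): 41, 64, 76, 79, 83, 83, 84
The 2 values of 83 occupy positions 5–6 → each gets rank 5.
Cal has value 83 → rank 5.

5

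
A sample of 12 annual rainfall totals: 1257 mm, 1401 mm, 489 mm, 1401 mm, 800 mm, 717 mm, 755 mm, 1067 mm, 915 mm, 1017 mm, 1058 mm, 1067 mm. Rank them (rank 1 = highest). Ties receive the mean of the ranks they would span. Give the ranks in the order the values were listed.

3, 1.5, 12, 1.5, 9, 11, 10, 4.5, 8, 7, 6, 4.5

Sorted (descending): 1401, 1401, 1257, 1067, 1067, 1058, 1017, 915, 800, 755, 717, 489
The 2 values of 1401 occupy positions 1–2 → average rank (1+2)/2 = 1.5.
The 2 values of 1067 occupy positions 4–5 → average rank (4+5)/2 = 4.5.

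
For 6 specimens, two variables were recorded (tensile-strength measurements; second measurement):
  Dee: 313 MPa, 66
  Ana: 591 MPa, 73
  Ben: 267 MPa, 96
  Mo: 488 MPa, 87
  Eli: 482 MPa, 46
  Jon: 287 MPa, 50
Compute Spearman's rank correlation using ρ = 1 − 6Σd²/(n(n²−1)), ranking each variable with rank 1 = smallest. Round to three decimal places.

Ranks of variable 1: 3, 6, 1, 5, 4, 2
Ranks of variable 2: 3, 4, 6, 5, 1, 2
d = r₁ − r₂: 0, 2, -5, 0, 3, 0
d²: 0, 4, 25, 0, 9, 0; Σd² = 38
ρ = 1 − 6·38/(6·35) = 1 − 228/210 = -0.086

-0.086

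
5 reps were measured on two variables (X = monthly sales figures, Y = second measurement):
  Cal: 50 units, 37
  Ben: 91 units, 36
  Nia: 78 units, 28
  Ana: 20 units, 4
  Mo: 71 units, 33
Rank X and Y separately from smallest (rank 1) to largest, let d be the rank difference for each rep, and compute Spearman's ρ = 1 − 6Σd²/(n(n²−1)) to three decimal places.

0.300

Ranks of variable 1: 2, 5, 4, 1, 3
Ranks of variable 2: 5, 4, 2, 1, 3
d = r₁ − r₂: -3, 1, 2, 0, 0
d²: 9, 1, 4, 0, 0; Σd² = 14
ρ = 1 − 6·14/(5·24) = 1 − 84/120 = 0.300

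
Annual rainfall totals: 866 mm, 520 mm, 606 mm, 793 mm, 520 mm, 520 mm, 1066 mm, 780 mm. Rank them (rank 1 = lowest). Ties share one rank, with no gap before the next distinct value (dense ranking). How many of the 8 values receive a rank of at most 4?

6

Sorted (ascending): 520, 520, 520, 606, 780, 793, 866, 1066
The 3 values of 520 share dense rank 1.
Remaining distinct values take the next consecutive integers.
Ranks ≤ 4: {1, 1, 1, 2, 3, 4} → 6 values.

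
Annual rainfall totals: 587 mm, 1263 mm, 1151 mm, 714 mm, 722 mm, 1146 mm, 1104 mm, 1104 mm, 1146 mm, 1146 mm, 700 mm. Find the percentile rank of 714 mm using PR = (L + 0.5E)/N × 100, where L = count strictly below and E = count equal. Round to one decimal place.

N = 11.
Strictly below 714: 2. Equal to 714: 1.
PR = (2 + 0.5·1)/11 × 100 = 22.7

22.7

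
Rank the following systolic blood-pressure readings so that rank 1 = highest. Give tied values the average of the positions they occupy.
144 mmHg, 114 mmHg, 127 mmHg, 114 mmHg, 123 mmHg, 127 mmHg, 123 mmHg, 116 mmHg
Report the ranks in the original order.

1, 7.5, 2.5, 7.5, 4.5, 2.5, 4.5, 6

Sorted (descending): 144, 127, 127, 123, 123, 116, 114, 114
The 2 values of 127 occupy positions 2–3 → average rank (2+3)/2 = 2.5.
The 2 values of 123 occupy positions 4–5 → average rank (4+5)/2 = 4.5.
The 2 values of 114 occupy positions 7–8 → average rank (7+8)/2 = 7.5.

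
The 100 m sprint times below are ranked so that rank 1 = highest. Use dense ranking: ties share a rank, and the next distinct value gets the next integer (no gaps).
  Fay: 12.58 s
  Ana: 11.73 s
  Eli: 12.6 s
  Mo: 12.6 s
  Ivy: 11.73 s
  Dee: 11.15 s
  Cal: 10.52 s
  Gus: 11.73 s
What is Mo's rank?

Sorted (descending): 12.6, 12.6, 12.58, 11.73, 11.73, 11.73, 11.15, 10.52
The 2 values of 12.6 share dense rank 1.
The 3 values of 11.73 share dense rank 3.
Remaining distinct values take the next consecutive integers.
Mo has value 12.6 s → rank 1.

1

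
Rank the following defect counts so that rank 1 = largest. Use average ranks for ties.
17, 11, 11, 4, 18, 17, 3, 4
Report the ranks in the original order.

2.5, 4.5, 4.5, 6.5, 1, 2.5, 8, 6.5

Sorted (descending): 18, 17, 17, 11, 11, 4, 4, 3
The 2 values of 17 occupy positions 2–3 → average rank (2+3)/2 = 2.5.
The 2 values of 11 occupy positions 4–5 → average rank (4+5)/2 = 4.5.
The 2 values of 4 occupy positions 6–7 → average rank (6+7)/2 = 6.5.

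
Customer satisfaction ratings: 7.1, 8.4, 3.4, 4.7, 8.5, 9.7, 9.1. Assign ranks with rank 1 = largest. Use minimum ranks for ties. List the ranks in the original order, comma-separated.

5, 4, 7, 6, 3, 1, 2

Sorted (descending): 9.7, 9.1, 8.5, 8.4, 7.1, 4.7, 3.4
No ties — each value takes its position as its rank.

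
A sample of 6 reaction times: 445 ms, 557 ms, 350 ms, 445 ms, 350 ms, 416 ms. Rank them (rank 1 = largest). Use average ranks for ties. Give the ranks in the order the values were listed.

Sorted (descending): 557, 445, 445, 416, 350, 350
The 2 values of 445 occupy positions 2–3 → average rank (2+3)/2 = 2.5.
The 2 values of 350 occupy positions 5–6 → average rank (5+6)/2 = 5.5.

2.5, 1, 5.5, 2.5, 5.5, 4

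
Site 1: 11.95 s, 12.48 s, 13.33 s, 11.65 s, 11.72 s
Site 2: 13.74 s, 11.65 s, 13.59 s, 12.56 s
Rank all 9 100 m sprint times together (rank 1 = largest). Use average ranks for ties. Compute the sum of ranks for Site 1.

29.5

Sorted (descending): 13.74, 13.59, 13.33, 12.56, 12.48, 11.95, 11.72, 11.65, 11.65
The 2 values of 11.65 occupy positions 8–9 → average rank (8+9)/2 = 8.5.
Site 1 values → pooled ranks: 11.95→6, 12.48→5, 13.33→3, 11.65→8.5, 11.72→7
Rank sum = 6 + 5 + 3 + 8.5 + 7 = 29.5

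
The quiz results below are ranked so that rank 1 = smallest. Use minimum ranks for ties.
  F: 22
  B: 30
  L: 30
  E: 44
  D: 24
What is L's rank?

3

Sorted (ascending): 22, 24, 30, 30, 44
The 2 values of 30 occupy positions 3–4 → each gets rank 3.
L has value 30 → rank 3.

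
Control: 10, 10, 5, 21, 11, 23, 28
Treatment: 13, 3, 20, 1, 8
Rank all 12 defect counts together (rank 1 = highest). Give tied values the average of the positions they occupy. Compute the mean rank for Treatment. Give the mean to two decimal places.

8.20

Sorted (descending): 28, 23, 21, 20, 13, 11, 10, 10, 8, 5, 3, 1
The 2 values of 10 occupy positions 7–8 → average rank (7+8)/2 = 7.5.
Treatment values → pooled ranks: 13→5, 3→11, 20→4, 1→12, 8→9
Mean rank = (5 + 11 + 4 + 12 + 9) / 5 = 8.20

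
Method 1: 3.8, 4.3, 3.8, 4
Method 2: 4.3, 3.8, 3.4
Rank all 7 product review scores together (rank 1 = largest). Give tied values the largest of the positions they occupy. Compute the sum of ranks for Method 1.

17

Sorted (descending): 4.3, 4.3, 4, 3.8, 3.8, 3.8, 3.4
The 2 values of 4.3 occupy positions 1–2 → each gets rank 2.
The 3 values of 3.8 occupy positions 4–6 → each gets rank 6.
Method 1 values → pooled ranks: 3.8→6, 4.3→2, 3.8→6, 4→3
Rank sum = 6 + 2 + 6 + 3 = 17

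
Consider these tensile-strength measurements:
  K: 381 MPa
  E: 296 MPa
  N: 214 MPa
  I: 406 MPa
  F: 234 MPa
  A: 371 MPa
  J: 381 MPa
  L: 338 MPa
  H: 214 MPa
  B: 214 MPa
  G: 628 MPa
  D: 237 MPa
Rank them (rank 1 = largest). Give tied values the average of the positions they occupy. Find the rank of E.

7

Sorted (descending): 628, 406, 381, 381, 371, 338, 296, 237, 234, 214, 214, 214
The 2 values of 381 occupy positions 3–4 → average rank (3+4)/2 = 3.5.
The 3 values of 214 occupy positions 10–12 → average rank 11.
E has value 296 MPa → rank 7.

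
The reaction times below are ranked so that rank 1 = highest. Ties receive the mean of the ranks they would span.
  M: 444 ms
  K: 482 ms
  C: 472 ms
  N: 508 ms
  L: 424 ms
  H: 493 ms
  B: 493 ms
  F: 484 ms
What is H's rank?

Sorted (descending): 508, 493, 493, 484, 482, 472, 444, 424
The 2 values of 493 occupy positions 2–3 → average rank (2+3)/2 = 2.5.
H has value 493 ms → rank 2.5.

2.5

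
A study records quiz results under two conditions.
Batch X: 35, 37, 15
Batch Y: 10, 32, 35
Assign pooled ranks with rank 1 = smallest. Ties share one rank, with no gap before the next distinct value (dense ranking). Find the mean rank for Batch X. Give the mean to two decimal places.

3.67

Sorted (ascending): 10, 15, 32, 35, 35, 37
The 2 values of 35 share dense rank 4.
Remaining distinct values take the next consecutive integers.
Batch X values → pooled ranks: 35→4, 37→5, 15→2
Mean rank = (4 + 5 + 2) / 3 = 3.67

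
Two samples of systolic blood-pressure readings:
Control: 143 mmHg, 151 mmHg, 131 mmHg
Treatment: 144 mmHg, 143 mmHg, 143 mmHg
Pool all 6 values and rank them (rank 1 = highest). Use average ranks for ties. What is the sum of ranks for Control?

11

Sorted (descending): 151, 144, 143, 143, 143, 131
The 3 values of 143 occupy positions 3–5 → average rank 4.
Control values → pooled ranks: 143→4, 151→1, 131→6
Rank sum = 4 + 1 + 6 = 11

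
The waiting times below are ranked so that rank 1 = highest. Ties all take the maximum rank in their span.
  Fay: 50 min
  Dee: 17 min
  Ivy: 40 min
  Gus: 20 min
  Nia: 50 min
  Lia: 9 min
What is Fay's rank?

2

Sorted (descending): 50, 50, 40, 20, 17, 9
The 2 values of 50 occupy positions 1–2 → each gets rank 2.
Fay has value 50 min → rank 2.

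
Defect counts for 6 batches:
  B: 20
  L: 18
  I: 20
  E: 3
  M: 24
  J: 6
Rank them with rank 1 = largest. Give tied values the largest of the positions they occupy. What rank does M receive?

Sorted (descending): 24, 20, 20, 18, 6, 3
The 2 values of 20 occupy positions 2–3 → each gets rank 3.
M has value 24 → rank 1.

1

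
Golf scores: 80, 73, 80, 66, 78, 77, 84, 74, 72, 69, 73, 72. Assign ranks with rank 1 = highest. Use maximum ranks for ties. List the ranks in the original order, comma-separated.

3, 8, 3, 12, 4, 5, 1, 6, 10, 11, 8, 10

Sorted (descending): 84, 80, 80, 78, 77, 74, 73, 73, 72, 72, 69, 66
The 2 values of 80 occupy positions 2–3 → each gets rank 3.
The 2 values of 73 occupy positions 7–8 → each gets rank 8.
The 2 values of 72 occupy positions 9–10 → each gets rank 10.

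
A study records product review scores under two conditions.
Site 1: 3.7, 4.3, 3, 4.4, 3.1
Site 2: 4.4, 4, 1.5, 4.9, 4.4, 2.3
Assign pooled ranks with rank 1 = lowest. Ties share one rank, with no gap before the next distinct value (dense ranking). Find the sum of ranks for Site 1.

Sorted (ascending): 1.5, 2.3, 3, 3.1, 3.7, 4, 4.3, 4.4, 4.4, 4.4, 4.9
The 3 values of 4.4 share dense rank 8.
Remaining distinct values take the next consecutive integers.
Site 1 values → pooled ranks: 3.7→5, 4.3→7, 3→3, 4.4→8, 3.1→4
Rank sum = 5 + 7 + 3 + 8 + 4 = 27

27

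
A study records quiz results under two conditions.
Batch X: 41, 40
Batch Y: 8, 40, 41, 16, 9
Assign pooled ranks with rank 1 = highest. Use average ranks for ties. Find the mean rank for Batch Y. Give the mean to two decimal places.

Sorted (descending): 41, 41, 40, 40, 16, 9, 8
The 2 values of 41 occupy positions 1–2 → average rank (1+2)/2 = 1.5.
The 2 values of 40 occupy positions 3–4 → average rank (3+4)/2 = 3.5.
Batch Y values → pooled ranks: 8→7, 40→3.5, 41→1.5, 16→5, 9→6
Mean rank = (7 + 3.5 + 1.5 + 5 + 6) / 5 = 4.60

4.60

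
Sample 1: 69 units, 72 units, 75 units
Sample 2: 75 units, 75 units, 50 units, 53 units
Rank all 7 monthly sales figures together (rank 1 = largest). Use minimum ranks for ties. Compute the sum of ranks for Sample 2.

Sorted (descending): 75, 75, 75, 72, 69, 53, 50
The 3 values of 75 occupy positions 1–3 → each gets rank 1.
Sample 2 values → pooled ranks: 75→1, 75→1, 50→7, 53→6
Rank sum = 1 + 1 + 7 + 6 = 15

15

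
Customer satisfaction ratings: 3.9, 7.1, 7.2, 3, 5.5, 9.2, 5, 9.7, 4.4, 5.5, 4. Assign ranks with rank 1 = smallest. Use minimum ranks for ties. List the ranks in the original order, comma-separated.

Sorted (ascending): 3, 3.9, 4, 4.4, 5, 5.5, 5.5, 7.1, 7.2, 9.2, 9.7
The 2 values of 5.5 occupy positions 6–7 → each gets rank 6.

2, 8, 9, 1, 6, 10, 5, 11, 4, 6, 3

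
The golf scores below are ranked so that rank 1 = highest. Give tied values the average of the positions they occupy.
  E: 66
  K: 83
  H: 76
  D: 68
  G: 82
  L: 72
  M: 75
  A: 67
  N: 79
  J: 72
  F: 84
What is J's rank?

7.5

Sorted (descending): 84, 83, 82, 79, 76, 75, 72, 72, 68, 67, 66
The 2 values of 72 occupy positions 7–8 → average rank (7+8)/2 = 7.5.
J has value 72 → rank 7.5.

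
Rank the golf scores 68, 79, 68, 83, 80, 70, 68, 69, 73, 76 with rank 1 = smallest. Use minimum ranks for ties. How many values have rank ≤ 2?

3

Sorted (ascending): 68, 68, 68, 69, 70, 73, 76, 79, 80, 83
The 3 values of 68 occupy positions 1–3 → each gets rank 1.
Ranks ≤ 2: {1, 1, 1} → 3 values.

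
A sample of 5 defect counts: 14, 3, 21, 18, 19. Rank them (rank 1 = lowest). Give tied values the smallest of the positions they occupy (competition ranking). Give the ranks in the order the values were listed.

2, 1, 5, 3, 4

Sorted (ascending): 3, 14, 18, 19, 21
No ties — each value takes its position as its rank.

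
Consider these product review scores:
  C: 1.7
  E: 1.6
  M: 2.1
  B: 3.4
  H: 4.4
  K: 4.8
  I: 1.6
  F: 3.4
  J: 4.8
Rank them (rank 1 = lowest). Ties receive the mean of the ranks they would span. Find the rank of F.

Sorted (ascending): 1.6, 1.6, 1.7, 2.1, 3.4, 3.4, 4.4, 4.8, 4.8
The 2 values of 1.6 occupy positions 1–2 → average rank (1+2)/2 = 1.5.
The 2 values of 3.4 occupy positions 5–6 → average rank (5+6)/2 = 5.5.
The 2 values of 4.8 occupy positions 8–9 → average rank (8+9)/2 = 8.5.
F has value 3.4 → rank 5.5.

5.5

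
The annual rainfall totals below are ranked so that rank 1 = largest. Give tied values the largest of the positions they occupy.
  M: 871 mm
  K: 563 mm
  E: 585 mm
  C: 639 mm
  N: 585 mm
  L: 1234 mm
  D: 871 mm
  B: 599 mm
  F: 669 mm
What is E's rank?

8

Sorted (descending): 1234, 871, 871, 669, 639, 599, 585, 585, 563
The 2 values of 871 occupy positions 2–3 → each gets rank 3.
The 2 values of 585 occupy positions 7–8 → each gets rank 8.
E has value 585 mm → rank 8.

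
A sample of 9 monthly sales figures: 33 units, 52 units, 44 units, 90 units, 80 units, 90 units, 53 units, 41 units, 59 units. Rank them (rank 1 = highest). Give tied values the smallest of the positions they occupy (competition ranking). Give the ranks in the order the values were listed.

9, 6, 7, 1, 3, 1, 5, 8, 4

Sorted (descending): 90, 90, 80, 59, 53, 52, 44, 41, 33
The 2 values of 90 occupy positions 1–2 → each gets rank 1.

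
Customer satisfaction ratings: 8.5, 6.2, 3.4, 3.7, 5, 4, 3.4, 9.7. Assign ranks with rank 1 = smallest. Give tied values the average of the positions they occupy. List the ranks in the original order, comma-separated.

7, 6, 1.5, 3, 5, 4, 1.5, 8

Sorted (ascending): 3.4, 3.4, 3.7, 4, 5, 6.2, 8.5, 9.7
The 2 values of 3.4 occupy positions 1–2 → average rank (1+2)/2 = 1.5.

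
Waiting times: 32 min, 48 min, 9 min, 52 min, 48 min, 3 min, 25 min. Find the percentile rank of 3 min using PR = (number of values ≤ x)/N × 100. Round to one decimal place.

14.3

N = 7.
Strictly below 3: 0. Equal to 3: 1.
PR = 1/7 × 100 = 14.3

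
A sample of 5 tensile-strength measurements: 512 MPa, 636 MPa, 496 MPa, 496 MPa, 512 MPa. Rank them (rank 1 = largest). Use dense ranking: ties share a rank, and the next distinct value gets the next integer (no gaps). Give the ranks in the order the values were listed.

2, 1, 3, 3, 2

Sorted (descending): 636, 512, 512, 496, 496
The 2 values of 512 share dense rank 2.
The 2 values of 496 share dense rank 3.
Remaining distinct values take the next consecutive integers.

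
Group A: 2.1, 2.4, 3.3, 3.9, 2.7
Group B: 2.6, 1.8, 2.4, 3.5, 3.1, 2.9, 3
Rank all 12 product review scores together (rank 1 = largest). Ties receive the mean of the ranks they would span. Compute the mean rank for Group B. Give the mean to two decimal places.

Sorted (descending): 3.9, 3.5, 3.3, 3.1, 3, 2.9, 2.7, 2.6, 2.4, 2.4, 2.1, 1.8
The 2 values of 2.4 occupy positions 9–10 → average rank (9+10)/2 = 9.5.
Group B values → pooled ranks: 2.6→8, 1.8→12, 2.4→9.5, 3.5→2, 3.1→4, 2.9→6, 3→5
Mean rank = (8 + 12 + 9.5 + 2 + 4 + 6 + 5) / 7 = 6.64

6.64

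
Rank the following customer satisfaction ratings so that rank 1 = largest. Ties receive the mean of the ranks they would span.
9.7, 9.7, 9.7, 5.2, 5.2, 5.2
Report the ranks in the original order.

2, 2, 2, 5, 5, 5

Sorted (descending): 9.7, 9.7, 9.7, 5.2, 5.2, 5.2
The 3 values of 9.7 occupy positions 1–3 → average rank 2.
The 3 values of 5.2 occupy positions 4–6 → average rank 5.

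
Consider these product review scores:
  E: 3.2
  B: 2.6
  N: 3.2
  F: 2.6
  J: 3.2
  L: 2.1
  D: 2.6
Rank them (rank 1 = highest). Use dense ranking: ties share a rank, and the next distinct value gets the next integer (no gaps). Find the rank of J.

1

Sorted (descending): 3.2, 3.2, 3.2, 2.6, 2.6, 2.6, 2.1
The 3 values of 3.2 share dense rank 1.
The 3 values of 2.6 share dense rank 2.
Remaining distinct values take the next consecutive integers.
J has value 3.2 → rank 1.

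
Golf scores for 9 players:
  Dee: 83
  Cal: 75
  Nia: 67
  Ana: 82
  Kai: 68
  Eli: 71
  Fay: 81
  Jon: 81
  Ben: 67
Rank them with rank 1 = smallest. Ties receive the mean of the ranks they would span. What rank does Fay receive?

6.5

Sorted (ascending): 67, 67, 68, 71, 75, 81, 81, 82, 83
The 2 values of 67 occupy positions 1–2 → average rank (1+2)/2 = 1.5.
The 2 values of 81 occupy positions 6–7 → average rank (6+7)/2 = 6.5.
Fay has value 81 → rank 6.5.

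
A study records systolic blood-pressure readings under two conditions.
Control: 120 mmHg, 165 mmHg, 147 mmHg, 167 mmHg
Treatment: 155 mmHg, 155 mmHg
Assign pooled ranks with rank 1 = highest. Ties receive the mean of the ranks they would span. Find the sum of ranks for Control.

Sorted (descending): 167, 165, 155, 155, 147, 120
The 2 values of 155 occupy positions 3–4 → average rank (3+4)/2 = 3.5.
Control values → pooled ranks: 120→6, 165→2, 147→5, 167→1
Rank sum = 6 + 2 + 5 + 1 = 14

14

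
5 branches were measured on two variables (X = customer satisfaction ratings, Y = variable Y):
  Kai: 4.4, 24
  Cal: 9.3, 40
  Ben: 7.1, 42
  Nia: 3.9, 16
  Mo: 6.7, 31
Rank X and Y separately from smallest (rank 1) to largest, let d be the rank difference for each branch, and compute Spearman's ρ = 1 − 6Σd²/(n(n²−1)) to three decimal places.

0.900

Ranks of variable 1: 2, 5, 4, 1, 3
Ranks of variable 2: 2, 4, 5, 1, 3
d = r₁ − r₂: 0, 1, -1, 0, 0
d²: 0, 1, 1, 0, 0; Σd² = 2
ρ = 1 − 6·2/(5·24) = 1 − 12/120 = 0.900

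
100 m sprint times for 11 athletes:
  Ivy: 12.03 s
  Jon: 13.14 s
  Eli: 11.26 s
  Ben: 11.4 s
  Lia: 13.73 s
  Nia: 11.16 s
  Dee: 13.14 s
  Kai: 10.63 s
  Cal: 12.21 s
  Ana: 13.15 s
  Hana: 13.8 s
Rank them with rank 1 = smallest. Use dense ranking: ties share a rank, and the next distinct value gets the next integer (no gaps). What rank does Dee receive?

Sorted (ascending): 10.63, 11.16, 11.26, 11.4, 12.03, 12.21, 13.14, 13.14, 13.15, 13.73, 13.8
The 2 values of 13.14 share dense rank 7.
Remaining distinct values take the next consecutive integers.
Dee has value 13.14 s → rank 7.

7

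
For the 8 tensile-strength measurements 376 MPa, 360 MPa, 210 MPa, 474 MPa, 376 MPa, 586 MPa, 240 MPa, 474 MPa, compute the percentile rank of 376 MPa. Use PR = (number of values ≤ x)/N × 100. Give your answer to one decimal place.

62.5

N = 8.
Strictly below 376: 3. Equal to 376: 2.
PR = 5/8 × 100 = 62.5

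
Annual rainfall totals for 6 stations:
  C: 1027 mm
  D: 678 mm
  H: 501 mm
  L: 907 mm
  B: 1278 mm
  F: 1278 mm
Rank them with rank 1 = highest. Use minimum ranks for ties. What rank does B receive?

1

Sorted (descending): 1278, 1278, 1027, 907, 678, 501
The 2 values of 1278 occupy positions 1–2 → each gets rank 1.
B has value 1278 mm → rank 1.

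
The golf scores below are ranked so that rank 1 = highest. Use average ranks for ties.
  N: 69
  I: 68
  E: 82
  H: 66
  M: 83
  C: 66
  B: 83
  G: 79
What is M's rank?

1.5

Sorted (descending): 83, 83, 82, 79, 69, 68, 66, 66
The 2 values of 83 occupy positions 1–2 → average rank (1+2)/2 = 1.5.
The 2 values of 66 occupy positions 7–8 → average rank (7+8)/2 = 7.5.
M has value 83 → rank 1.5.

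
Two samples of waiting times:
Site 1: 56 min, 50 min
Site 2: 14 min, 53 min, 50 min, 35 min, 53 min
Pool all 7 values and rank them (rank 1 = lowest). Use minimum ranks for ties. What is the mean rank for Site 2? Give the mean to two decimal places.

3.20

Sorted (ascending): 14, 35, 50, 50, 53, 53, 56
The 2 values of 50 occupy positions 3–4 → each gets rank 3.
The 2 values of 53 occupy positions 5–6 → each gets rank 5.
Site 2 values → pooled ranks: 14→1, 53→5, 50→3, 35→2, 53→5
Mean rank = (1 + 5 + 3 + 2 + 5) / 5 = 3.20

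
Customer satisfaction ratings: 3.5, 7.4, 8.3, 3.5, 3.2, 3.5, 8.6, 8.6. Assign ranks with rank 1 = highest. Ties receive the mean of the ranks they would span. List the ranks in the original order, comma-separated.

Sorted (descending): 8.6, 8.6, 8.3, 7.4, 3.5, 3.5, 3.5, 3.2
The 2 values of 8.6 occupy positions 1–2 → average rank (1+2)/2 = 1.5.
The 3 values of 3.5 occupy positions 5–7 → average rank 6.

6, 4, 3, 6, 8, 6, 1.5, 1.5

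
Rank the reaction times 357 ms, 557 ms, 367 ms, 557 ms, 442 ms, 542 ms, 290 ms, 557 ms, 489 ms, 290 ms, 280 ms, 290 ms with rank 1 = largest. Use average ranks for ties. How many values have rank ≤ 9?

Sorted (descending): 557, 557, 557, 542, 489, 442, 367, 357, 290, 290, 290, 280
The 3 values of 557 occupy positions 1–3 → average rank 2.
The 3 values of 290 occupy positions 9–11 → average rank 10.
Ranks ≤ 9: {2, 2, 2, 4, 5, 6, 7, 8} → 8 values.

8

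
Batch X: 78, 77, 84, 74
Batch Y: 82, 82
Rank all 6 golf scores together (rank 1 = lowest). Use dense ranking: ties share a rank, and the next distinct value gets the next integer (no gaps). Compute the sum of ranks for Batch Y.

8

Sorted (ascending): 74, 77, 78, 82, 82, 84
The 2 values of 82 share dense rank 4.
Remaining distinct values take the next consecutive integers.
Batch Y values → pooled ranks: 82→4, 82→4
Rank sum = 4 + 4 = 8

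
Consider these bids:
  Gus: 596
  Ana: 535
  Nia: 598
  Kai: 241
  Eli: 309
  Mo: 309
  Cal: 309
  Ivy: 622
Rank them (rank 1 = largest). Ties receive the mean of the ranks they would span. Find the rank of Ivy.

Sorted (descending): 622, 598, 596, 535, 309, 309, 309, 241
The 3 values of 309 occupy positions 5–7 → average rank 6.
Ivy has value 622 → rank 1.

1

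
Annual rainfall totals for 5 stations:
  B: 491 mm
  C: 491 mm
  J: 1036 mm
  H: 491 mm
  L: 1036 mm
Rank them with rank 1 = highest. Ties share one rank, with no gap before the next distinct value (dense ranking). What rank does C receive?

Sorted (descending): 1036, 1036, 491, 491, 491
The 2 values of 1036 share dense rank 1.
The 3 values of 491 share dense rank 2.
C has value 491 mm → rank 2.

2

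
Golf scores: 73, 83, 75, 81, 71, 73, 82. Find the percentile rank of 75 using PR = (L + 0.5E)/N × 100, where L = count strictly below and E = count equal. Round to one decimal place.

50.0

N = 7.
Strictly below 75: 3. Equal to 75: 1.
PR = (3 + 0.5·1)/7 × 100 = 50.0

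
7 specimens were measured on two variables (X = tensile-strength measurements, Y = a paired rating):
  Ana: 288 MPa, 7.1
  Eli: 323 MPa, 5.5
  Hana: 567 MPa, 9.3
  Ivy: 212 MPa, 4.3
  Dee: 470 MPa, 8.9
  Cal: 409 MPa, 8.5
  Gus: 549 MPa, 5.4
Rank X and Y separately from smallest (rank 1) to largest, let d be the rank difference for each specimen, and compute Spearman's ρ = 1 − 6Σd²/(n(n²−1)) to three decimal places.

0.607

Ranks of variable 1: 2, 3, 7, 1, 5, 4, 6
Ranks of variable 2: 4, 3, 7, 1, 6, 5, 2
d = r₁ − r₂: -2, 0, 0, 0, -1, -1, 4
d²: 4, 0, 0, 0, 1, 1, 16; Σd² = 22
ρ = 1 − 6·22/(7·48) = 1 − 132/336 = 0.607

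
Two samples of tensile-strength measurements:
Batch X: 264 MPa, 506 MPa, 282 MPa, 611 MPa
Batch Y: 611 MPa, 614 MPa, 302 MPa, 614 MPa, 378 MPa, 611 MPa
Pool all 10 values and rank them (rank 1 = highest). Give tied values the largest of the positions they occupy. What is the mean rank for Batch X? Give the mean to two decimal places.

7.50

Sorted (descending): 614, 614, 611, 611, 611, 506, 378, 302, 282, 264
The 2 values of 614 occupy positions 1–2 → each gets rank 2.
The 3 values of 611 occupy positions 3–5 → each gets rank 5.
Batch X values → pooled ranks: 264→10, 506→6, 282→9, 611→5
Mean rank = (10 + 6 + 9 + 5) / 4 = 7.50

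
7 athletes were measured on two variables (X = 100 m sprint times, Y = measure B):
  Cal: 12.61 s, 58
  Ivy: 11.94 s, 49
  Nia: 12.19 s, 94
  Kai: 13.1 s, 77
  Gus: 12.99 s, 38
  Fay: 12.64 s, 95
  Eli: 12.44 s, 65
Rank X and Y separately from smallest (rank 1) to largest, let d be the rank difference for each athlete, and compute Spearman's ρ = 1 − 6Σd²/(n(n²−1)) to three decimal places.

0.071

Ranks of variable 1: 4, 1, 2, 7, 6, 5, 3
Ranks of variable 2: 3, 2, 6, 5, 1, 7, 4
d = r₁ − r₂: 1, -1, -4, 2, 5, -2, -1
d²: 1, 1, 16, 4, 25, 4, 1; Σd² = 52
ρ = 1 − 6·52/(7·48) = 1 − 312/336 = 0.071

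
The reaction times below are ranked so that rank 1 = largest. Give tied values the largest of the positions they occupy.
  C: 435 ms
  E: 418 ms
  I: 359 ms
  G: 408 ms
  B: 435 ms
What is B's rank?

2

Sorted (descending): 435, 435, 418, 408, 359
The 2 values of 435 occupy positions 1–2 → each gets rank 2.
B has value 435 ms → rank 2.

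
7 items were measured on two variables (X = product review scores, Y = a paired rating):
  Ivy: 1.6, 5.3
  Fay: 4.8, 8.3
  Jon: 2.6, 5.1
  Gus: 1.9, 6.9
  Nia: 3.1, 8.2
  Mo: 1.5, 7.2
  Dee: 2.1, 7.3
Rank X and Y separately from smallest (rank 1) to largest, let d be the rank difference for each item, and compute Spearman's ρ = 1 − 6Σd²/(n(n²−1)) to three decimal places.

Ranks of variable 1: 2, 7, 5, 3, 6, 1, 4
Ranks of variable 2: 2, 7, 1, 3, 6, 4, 5
d = r₁ − r₂: 0, 0, 4, 0, 0, -3, -1
d²: 0, 0, 16, 0, 0, 9, 1; Σd² = 26
ρ = 1 − 6·26/(7·48) = 1 − 156/336 = 0.536

0.536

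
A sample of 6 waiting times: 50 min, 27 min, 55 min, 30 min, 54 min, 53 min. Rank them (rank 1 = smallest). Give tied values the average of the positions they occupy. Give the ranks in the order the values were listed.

Sorted (ascending): 27, 30, 50, 53, 54, 55
No ties — each value takes its position as its rank.

3, 1, 6, 2, 5, 4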